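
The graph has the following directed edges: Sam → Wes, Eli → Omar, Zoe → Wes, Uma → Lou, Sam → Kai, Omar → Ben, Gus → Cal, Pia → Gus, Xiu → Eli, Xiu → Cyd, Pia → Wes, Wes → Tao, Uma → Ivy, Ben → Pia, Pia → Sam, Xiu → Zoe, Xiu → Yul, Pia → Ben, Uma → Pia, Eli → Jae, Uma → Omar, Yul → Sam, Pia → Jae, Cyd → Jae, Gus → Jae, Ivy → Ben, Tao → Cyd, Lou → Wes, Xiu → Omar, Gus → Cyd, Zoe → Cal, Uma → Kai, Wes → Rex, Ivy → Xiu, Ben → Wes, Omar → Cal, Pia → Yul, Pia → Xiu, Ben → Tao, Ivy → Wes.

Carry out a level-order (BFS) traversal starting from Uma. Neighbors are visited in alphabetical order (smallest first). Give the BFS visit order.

Uma Ivy Kai Lou Omar Pia Ben Wes Xiu Cal Gus Jae Sam Yul Tao Rex Cyd Eli Zoe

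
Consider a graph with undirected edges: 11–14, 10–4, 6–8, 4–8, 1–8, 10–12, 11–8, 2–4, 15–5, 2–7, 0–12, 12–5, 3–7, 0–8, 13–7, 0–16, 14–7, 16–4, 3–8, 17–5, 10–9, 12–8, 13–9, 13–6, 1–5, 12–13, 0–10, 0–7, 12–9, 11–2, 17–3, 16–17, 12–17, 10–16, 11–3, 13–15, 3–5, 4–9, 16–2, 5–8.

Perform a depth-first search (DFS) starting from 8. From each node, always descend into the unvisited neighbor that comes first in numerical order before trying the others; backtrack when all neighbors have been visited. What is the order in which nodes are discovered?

Visit 8
8 → 0
0 → 7
7 → 2
2 → 4
4 → 9
9 → 10
10 → 12
12 → 5
5 → 1
5 → 3
3 → 11
11 → 14
3 → 17
17 → 16
5 → 15
15 → 13
13 → 6

8, 0, 7, 2, 4, 9, 10, 12, 5, 1, 3, 11, 14, 17, 16, 15, 13, 6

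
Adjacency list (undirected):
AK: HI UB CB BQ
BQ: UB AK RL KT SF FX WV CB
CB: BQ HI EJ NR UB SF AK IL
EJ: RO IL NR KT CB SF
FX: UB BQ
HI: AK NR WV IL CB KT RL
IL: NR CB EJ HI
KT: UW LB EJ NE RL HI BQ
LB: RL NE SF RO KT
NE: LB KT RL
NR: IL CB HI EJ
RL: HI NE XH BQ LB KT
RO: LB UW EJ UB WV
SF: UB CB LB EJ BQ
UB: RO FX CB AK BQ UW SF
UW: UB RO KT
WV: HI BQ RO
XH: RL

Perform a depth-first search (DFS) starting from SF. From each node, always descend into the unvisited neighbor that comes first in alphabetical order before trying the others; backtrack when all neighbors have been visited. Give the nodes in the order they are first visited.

SF, BQ, AK, CB, EJ, IL, HI, KT, LB, NE, RL, XH, RO, UB, FX, UW, WV, NR

Visit SF
SF → BQ
BQ → AK
AK → CB
CB → EJ
EJ → IL
IL → HI
HI → KT
KT → LB
LB → NE
NE → RL
RL → XH
LB → RO
RO → UB
UB → FX
UB → UW
RO → WV
HI → NR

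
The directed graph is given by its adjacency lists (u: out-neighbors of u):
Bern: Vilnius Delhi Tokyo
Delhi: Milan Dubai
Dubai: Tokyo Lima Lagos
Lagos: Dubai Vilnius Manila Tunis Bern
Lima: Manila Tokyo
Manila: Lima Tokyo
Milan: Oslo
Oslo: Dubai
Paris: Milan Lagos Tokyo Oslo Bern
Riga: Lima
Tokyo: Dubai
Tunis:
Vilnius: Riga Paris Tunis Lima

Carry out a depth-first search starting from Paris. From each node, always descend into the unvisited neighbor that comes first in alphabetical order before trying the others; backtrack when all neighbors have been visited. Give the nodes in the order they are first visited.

Visit Paris
Paris → Bern
Bern → Delhi
Delhi → Dubai
Dubai → Lagos
Lagos → Manila
Manila → Lima
Lima → Tokyo
Lagos → Tunis
Lagos → Vilnius
Vilnius → Riga
Delhi → Milan
Milan → Oslo

Paris, Bern, Delhi, Dubai, Lagos, Manila, Lima, Tokyo, Tunis, Vilnius, Riga, Milan, Oslo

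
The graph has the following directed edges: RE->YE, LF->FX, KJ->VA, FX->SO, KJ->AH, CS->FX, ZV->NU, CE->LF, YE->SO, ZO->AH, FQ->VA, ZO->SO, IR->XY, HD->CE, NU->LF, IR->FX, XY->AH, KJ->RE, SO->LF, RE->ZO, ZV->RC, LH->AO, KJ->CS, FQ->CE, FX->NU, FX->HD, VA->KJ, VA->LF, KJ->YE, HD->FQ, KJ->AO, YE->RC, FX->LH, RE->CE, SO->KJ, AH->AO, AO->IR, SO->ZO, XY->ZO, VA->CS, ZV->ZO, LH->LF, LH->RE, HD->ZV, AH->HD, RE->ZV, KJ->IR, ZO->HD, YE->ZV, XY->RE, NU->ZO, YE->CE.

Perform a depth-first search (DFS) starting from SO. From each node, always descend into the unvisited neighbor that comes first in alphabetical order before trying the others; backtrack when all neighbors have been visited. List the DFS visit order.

SO, KJ, AH, AO, IR, FX, HD, CE, LF, FQ, VA, CS, ZV, NU, ZO, RC, LH, RE, YE, XY

Visit SO
SO → KJ
KJ → AH
AH → AO
AO → IR
IR → FX
FX → HD
HD → CE
CE → LF
HD → FQ
FQ → VA
VA → CS
HD → ZV
ZV → NU
NU → ZO
ZV → RC
FX → LH
LH → RE
RE → YE
IR → XY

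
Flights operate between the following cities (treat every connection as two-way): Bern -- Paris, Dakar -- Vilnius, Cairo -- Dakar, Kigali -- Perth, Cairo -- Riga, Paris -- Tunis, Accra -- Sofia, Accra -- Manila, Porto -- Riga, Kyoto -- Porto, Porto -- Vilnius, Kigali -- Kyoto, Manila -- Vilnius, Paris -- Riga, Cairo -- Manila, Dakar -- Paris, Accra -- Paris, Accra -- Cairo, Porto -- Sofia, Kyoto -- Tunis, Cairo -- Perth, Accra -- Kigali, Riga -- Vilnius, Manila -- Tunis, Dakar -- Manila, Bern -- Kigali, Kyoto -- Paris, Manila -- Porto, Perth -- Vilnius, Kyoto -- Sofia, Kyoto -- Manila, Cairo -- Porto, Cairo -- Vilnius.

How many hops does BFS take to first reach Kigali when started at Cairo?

Level 0: Cairo
Level 1: Accra, Dakar, Manila, Perth, Porto, Riga, Vilnius
Level 2: Kigali, Kyoto, Paris, Sofia, Tunis
Level 3: Bern
Kigali first appears at level 2.

2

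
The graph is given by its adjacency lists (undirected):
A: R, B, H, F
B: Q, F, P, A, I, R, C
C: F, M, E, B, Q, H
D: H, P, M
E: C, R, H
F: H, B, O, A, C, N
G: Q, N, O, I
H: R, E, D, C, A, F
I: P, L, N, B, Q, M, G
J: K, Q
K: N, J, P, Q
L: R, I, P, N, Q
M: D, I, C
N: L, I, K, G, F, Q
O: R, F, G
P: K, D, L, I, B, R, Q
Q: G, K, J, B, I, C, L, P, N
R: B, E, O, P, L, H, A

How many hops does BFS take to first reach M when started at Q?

2

Level 0: Q
Level 1: B, C, G, I, J, K, L, N, P
Level 2: A, D, E, F, H, M, O, R
M first appears at level 2.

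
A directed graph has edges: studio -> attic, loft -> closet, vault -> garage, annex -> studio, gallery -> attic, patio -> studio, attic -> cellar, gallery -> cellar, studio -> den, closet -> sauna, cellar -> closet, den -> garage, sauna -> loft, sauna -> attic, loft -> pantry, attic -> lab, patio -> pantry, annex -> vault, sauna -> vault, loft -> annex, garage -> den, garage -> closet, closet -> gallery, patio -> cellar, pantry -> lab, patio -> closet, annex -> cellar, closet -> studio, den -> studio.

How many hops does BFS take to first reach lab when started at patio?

Level 0: patio
Level 1: cellar, closet, pantry, studio
Level 2: attic, den, gallery, lab, sauna
Level 3: garage, loft, vault
Level 4: annex
lab first appears at level 2.

2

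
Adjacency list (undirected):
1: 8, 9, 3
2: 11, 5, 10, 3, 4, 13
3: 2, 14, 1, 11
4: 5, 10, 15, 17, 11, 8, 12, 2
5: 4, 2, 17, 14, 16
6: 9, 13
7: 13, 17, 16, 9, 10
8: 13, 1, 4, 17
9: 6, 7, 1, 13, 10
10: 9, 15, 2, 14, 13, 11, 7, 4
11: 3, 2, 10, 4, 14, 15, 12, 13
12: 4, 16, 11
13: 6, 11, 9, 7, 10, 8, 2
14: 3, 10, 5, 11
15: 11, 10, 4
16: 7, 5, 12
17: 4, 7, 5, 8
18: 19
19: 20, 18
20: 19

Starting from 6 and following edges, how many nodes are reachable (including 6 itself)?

BFS from 6 visits: 6, 9, 13, 1, 7, 10, 2, 8, 11, 3, 16, 17, 4, 14, 15, 5, 12
Reachable nodes: 17 of 20 total.

17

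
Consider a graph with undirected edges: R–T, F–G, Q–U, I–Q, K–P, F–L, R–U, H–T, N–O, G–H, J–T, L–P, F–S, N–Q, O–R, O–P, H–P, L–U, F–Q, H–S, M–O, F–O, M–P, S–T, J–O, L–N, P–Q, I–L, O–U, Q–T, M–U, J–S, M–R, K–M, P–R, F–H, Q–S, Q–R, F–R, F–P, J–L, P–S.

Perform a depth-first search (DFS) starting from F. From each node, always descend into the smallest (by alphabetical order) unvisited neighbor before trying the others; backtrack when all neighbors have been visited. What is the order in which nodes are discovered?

Visit F
F → G
G → H
H → P
P → K
K → M
M → O
O → J
J → L
L → I
I → Q
Q → N
Q → R
R → T
T → S
R → U

F -> G -> H -> P -> K -> M -> O -> J -> L -> I -> Q -> N -> R -> T -> S -> U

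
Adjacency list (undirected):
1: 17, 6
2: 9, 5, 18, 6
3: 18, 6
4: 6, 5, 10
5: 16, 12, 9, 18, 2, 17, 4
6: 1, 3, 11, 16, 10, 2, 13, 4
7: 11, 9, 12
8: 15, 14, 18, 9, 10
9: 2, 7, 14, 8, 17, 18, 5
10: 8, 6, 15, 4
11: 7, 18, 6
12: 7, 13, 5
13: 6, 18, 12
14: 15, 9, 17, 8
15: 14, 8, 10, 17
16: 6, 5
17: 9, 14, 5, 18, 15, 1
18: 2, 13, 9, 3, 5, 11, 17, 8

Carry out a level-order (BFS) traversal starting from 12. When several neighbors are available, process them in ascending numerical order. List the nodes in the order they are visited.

12, 5, 7, 13, 2, 4, 9, 16, 17, 18, 11, 6, 10, 8, 14, 1, 15, 3

Visit 12; enqueue 5, 7, 13 → queue [5, 7, 13]
Visit 5; enqueue 2, 4, 9, 16, 17, 18 → queue [7, 13, 2, 4, 9, 16, 17, 18]
Visit 7; enqueue 11 → queue [13, 2, 4, 9, 16, 17, 18, 11]
Visit 13; enqueue 6 → queue [2, 4, 9, 16, 17, 18, 11, 6]
Visit 2 → queue [4, 9, 16, 17, 18, 11, 6]
Visit 4; enqueue 10 → queue [9, 16, 17, 18, 11, 6, 10]
Visit 9; enqueue 8, 14 → queue [16, 17, 18, 11, 6, 10, 8, 14]
Visit 16 → queue [17, 18, 11, 6, 10, 8, 14]
Visit 17; enqueue 1, 15 → queue [18, 11, 6, 10, 8, 14, 1, 15]
Visit 18; enqueue 3 → queue [11, 6, 10, 8, 14, 1, 15, 3]
Visit 11 → queue [6, 10, 8, 14, 1, 15, 3]
Visit 6 → queue [10, 8, 14, 1, 15, 3]
Visit 10 → queue [8, 14, 1, 15, 3]
Visit 8 → queue [14, 1, 15, 3]
Visit 14 → queue [1, 15, 3]
Visit 1 → queue [15, 3]
Visit 15 → queue [3]
Visit 3 → queue []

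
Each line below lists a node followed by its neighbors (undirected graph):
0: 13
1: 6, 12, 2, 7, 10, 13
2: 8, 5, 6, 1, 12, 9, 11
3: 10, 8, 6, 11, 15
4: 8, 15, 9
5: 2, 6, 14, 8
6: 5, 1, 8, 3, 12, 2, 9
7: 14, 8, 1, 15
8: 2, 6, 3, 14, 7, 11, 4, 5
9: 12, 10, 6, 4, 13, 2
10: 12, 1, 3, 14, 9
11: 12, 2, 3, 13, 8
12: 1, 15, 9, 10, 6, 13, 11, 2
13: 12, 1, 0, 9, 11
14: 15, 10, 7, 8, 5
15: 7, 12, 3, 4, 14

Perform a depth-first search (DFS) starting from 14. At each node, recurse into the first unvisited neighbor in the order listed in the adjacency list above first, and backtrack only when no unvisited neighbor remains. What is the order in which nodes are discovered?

14, 15, 7, 8, 2, 5, 6, 1, 12, 9, 10, 3, 11, 13, 0, 4

Visit 14
14 → 15
15 → 7
7 → 8
8 → 2
2 → 5
5 → 6
6 → 1
1 → 12
12 → 9
9 → 10
10 → 3
3 → 11
11 → 13
13 → 0
9 → 4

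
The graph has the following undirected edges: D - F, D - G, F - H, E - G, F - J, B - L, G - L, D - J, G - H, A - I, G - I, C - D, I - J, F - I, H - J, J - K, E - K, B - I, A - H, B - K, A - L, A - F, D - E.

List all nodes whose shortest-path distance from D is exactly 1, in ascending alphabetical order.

C, E, F, G, J

Level 0: D
Level 1: C, E, F, G, J
Level 2: A, H, I, K, L
Level 3: B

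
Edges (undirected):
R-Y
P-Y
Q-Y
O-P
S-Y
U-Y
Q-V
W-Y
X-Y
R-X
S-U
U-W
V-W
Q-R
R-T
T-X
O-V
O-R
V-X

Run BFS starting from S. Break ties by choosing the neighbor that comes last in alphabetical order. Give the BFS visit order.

Visit S; enqueue Y, U → queue [Y, U]
Visit Y; enqueue X, W, R, Q, P → queue [U, X, W, R, Q, P]
Visit U → queue [X, W, R, Q, P]
Visit X; enqueue V, T → queue [W, R, Q, P, V, T]
Visit W → queue [R, Q, P, V, T]
Visit R; enqueue O → queue [Q, P, V, T, O]
Visit Q → queue [P, V, T, O]
Visit P → queue [V, T, O]
Visit V → queue [T, O]
Visit T → queue [O]
Visit O → queue []

S, Y, U, X, W, R, Q, P, V, T, O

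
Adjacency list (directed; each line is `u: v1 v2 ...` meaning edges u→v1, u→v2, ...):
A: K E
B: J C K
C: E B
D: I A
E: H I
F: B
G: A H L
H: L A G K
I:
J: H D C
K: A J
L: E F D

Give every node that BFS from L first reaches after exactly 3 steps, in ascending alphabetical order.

Level 0: L
Level 1: D, E, F
Level 2: A, B, H, I
Level 3: C, G, J, K

C, G, J, K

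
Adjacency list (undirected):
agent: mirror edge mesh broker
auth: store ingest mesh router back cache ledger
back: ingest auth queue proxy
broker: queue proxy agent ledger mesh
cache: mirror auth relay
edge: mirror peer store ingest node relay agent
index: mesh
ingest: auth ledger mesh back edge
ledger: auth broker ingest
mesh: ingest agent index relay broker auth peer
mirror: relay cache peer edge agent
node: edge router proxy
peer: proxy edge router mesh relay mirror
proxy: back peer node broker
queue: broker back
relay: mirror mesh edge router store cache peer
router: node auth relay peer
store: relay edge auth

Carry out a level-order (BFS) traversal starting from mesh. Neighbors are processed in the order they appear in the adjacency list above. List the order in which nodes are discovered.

mesh -> ingest -> agent -> index -> relay -> broker -> auth -> peer -> ledger -> back -> edge -> mirror -> router -> store -> cache -> queue -> proxy -> node

Visit mesh; enqueue ingest, agent, index, relay, broker, auth, peer → queue [ingest, agent, index, relay, broker, auth, peer]
Visit ingest; enqueue ledger, back, edge → queue [agent, index, relay, broker, auth, peer, ledger, back, edge]
Visit agent; enqueue mirror → queue [index, relay, broker, auth, peer, ledger, back, edge, mirror]
Visit index → queue [relay, broker, auth, peer, ledger, back, edge, mirror]
Visit relay; enqueue router, store, cache → queue [broker, auth, peer, ledger, back, edge, mirror, router, store, cache]
Visit broker; enqueue queue, proxy → queue [auth, peer, ledger, back, edge, mirror, router, store, cache, queue, proxy]
Visit auth → queue [peer, ledger, back, edge, mirror, router, store, cache, queue, proxy]
Visit peer → queue [ledger, back, edge, mirror, router, store, cache, queue, proxy]
Visit ledger → queue [back, edge, mirror, router, store, cache, queue, proxy]
Visit back → queue [edge, mirror, router, store, cache, queue, proxy]
Visit edge; enqueue node → queue [mirror, router, store, cache, queue, proxy, node]
Visit mirror → queue [router, store, cache, queue, proxy, node]
Visit router → queue [store, cache, queue, proxy, node]
Visit store → queue [cache, queue, proxy, node]
Visit cache → queue [queue, proxy, node]
Visit queue → queue [proxy, node]
Visit proxy → queue [node]
Visit node → queue []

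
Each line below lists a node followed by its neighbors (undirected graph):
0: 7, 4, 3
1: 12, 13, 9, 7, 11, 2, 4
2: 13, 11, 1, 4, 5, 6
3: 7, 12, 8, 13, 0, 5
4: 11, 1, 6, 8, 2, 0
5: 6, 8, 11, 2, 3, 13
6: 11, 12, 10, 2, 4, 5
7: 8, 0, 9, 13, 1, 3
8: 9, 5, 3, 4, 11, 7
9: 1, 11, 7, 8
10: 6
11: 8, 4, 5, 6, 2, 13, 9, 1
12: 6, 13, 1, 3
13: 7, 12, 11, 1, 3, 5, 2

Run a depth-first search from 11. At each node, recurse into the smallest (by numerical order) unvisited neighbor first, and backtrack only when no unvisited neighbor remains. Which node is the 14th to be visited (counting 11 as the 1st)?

Visit 11
11 → 1
1 → 2
2 → 4
4 → 0
0 → 3
3 → 5
5 → 6
6 → 10
6 → 12
12 → 13
13 → 7
7 → 8
8 → 9

Visit order: 11, 1, 2, 4, 0, 3, 5, 6, 10, 12, 13, 7, 8, 9

9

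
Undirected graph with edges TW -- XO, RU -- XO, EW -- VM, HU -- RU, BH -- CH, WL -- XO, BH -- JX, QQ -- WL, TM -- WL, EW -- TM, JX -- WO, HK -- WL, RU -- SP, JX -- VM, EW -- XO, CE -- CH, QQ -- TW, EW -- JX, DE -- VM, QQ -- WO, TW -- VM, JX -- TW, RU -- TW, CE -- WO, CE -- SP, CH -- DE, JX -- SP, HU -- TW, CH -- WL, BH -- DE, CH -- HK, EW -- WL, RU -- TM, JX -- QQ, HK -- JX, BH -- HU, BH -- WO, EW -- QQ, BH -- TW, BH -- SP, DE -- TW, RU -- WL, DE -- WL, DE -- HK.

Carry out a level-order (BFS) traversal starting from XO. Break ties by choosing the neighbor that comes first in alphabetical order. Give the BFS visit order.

Visit XO; enqueue EW, RU, TW, WL → queue [EW, RU, TW, WL]
Visit EW; enqueue JX, QQ, TM, VM → queue [RU, TW, WL, JX, QQ, TM, VM]
Visit RU; enqueue HU, SP → queue [TW, WL, JX, QQ, TM, VM, HU, SP]
Visit TW; enqueue BH, DE → queue [WL, JX, QQ, TM, VM, HU, SP, BH, DE]
Visit WL; enqueue CH, HK → queue [JX, QQ, TM, VM, HU, SP, BH, DE, CH, HK]
Visit JX; enqueue WO → queue [QQ, TM, VM, HU, SP, BH, DE, CH, HK, WO]
Visit QQ → queue [TM, VM, HU, SP, BH, DE, CH, HK, WO]
Visit TM → queue [VM, HU, SP, BH, DE, CH, HK, WO]
Visit VM → queue [HU, SP, BH, DE, CH, HK, WO]
Visit HU → queue [SP, BH, DE, CH, HK, WO]
Visit SP; enqueue CE → queue [BH, DE, CH, HK, WO, CE]
Visit BH → queue [DE, CH, HK, WO, CE]
Visit DE → queue [CH, HK, WO, CE]
Visit CH → queue [HK, WO, CE]
Visit HK → queue [WO, CE]
Visit WO → queue [CE]
Visit CE → queue []

XO, EW, RU, TW, WL, JX, QQ, TM, VM, HU, SP, BH, DE, CH, HK, WO, CE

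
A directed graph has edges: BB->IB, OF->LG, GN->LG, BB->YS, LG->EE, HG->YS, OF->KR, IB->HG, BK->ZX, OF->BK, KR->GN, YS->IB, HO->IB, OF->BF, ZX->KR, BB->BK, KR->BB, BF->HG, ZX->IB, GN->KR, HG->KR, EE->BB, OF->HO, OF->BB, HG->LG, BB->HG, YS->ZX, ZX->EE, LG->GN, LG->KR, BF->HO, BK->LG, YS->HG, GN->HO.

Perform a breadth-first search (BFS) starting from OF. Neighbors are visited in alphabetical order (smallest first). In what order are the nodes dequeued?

Visit OF; enqueue BB, BF, BK, HO, KR, LG → queue [BB, BF, BK, HO, KR, LG]
Visit BB; enqueue HG, IB, YS → queue [BF, BK, HO, KR, LG, HG, IB, YS]
Visit BF → queue [BK, HO, KR, LG, HG, IB, YS]
Visit BK; enqueue ZX → queue [HO, KR, LG, HG, IB, YS, ZX]
Visit HO → queue [KR, LG, HG, IB, YS, ZX]
Visit KR; enqueue GN → queue [LG, HG, IB, YS, ZX, GN]
Visit LG; enqueue EE → queue [HG, IB, YS, ZX, GN, EE]
Visit HG → queue [IB, YS, ZX, GN, EE]
Visit IB → queue [YS, ZX, GN, EE]
Visit YS → queue [ZX, GN, EE]
Visit ZX → queue [GN, EE]
Visit GN → queue [EE]
Visit EE → queue []

OF, BB, BF, BK, HO, KR, LG, HG, IB, YS, ZX, GN, EE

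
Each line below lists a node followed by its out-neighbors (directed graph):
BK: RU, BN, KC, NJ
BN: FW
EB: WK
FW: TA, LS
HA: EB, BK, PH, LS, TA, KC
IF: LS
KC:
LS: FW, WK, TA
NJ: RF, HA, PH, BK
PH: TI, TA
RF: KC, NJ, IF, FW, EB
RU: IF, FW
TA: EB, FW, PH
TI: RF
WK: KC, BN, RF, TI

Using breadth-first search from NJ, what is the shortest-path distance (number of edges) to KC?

Level 0: NJ
Level 1: BK, HA, PH, RF
Level 2: BN, EB, FW, IF, KC, LS, RU, TA, TI
Level 3: WK
KC first appears at level 2.

2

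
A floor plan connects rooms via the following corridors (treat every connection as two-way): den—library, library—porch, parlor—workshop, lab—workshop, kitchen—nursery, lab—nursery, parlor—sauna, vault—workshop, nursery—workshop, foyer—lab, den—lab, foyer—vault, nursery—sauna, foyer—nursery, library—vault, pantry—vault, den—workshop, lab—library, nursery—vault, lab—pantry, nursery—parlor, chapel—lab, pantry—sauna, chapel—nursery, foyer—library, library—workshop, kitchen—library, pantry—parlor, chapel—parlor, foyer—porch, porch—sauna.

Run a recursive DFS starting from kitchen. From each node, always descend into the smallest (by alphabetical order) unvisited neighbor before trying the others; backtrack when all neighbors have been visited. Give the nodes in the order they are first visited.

kitchen → library → den → lab → chapel → nursery → foyer → porch → sauna → pantry → parlor → workshop → vault

Visit kitchen
kitchen → library
library → den
den → lab
lab → chapel
chapel → nursery
nursery → foyer
foyer → porch
porch → sauna
sauna → pantry
pantry → parlor
parlor → workshop
workshop → vault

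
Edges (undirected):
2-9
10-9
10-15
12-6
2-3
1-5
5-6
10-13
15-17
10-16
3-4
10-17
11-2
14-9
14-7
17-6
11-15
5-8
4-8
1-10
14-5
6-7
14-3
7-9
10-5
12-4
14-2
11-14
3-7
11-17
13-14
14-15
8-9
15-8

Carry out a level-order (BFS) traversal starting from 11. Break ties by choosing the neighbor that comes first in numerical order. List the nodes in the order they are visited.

11 2 14 15 17 3 9 5 7 13 8 10 6 4 1 16 12

Visit 11; enqueue 2, 14, 15, 17 → queue [2, 14, 15, 17]
Visit 2; enqueue 3, 9 → queue [14, 15, 17, 3, 9]
Visit 14; enqueue 5, 7, 13 → queue [15, 17, 3, 9, 5, 7, 13]
Visit 15; enqueue 8, 10 → queue [17, 3, 9, 5, 7, 13, 8, 10]
Visit 17; enqueue 6 → queue [3, 9, 5, 7, 13, 8, 10, 6]
Visit 3; enqueue 4 → queue [9, 5, 7, 13, 8, 10, 6, 4]
Visit 9 → queue [5, 7, 13, 8, 10, 6, 4]
Visit 5; enqueue 1 → queue [7, 13, 8, 10, 6, 4, 1]
Visit 7 → queue [13, 8, 10, 6, 4, 1]
Visit 13 → queue [8, 10, 6, 4, 1]
Visit 8 → queue [10, 6, 4, 1]
Visit 10; enqueue 16 → queue [6, 4, 1, 16]
Visit 6; enqueue 12 → queue [4, 1, 16, 12]
Visit 4 → queue [1, 16, 12]
Visit 1 → queue [16, 12]
Visit 16 → queue [12]
Visit 12 → queue []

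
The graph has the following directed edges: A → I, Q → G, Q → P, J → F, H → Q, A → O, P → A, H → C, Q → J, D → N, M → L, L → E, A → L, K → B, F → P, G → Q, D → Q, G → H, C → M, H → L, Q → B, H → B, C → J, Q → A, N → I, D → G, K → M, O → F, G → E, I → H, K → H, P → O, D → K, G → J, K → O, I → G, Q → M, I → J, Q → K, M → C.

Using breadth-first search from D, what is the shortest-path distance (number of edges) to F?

3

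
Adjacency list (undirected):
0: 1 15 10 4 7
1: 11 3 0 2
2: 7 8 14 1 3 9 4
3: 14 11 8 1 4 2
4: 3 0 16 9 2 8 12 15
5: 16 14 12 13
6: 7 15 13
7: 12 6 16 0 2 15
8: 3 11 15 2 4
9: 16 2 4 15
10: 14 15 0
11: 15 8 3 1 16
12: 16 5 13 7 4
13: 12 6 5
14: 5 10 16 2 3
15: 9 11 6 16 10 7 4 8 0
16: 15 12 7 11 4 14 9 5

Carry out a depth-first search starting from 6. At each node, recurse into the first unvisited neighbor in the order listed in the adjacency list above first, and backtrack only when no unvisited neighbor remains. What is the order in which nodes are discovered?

Visit 6
6 → 7
7 → 12
12 → 16
16 → 15
15 → 9
9 → 2
2 → 8
8 → 3
3 → 14
14 → 5
5 → 13
14 → 10
10 → 0
0 → 1
1 → 11
0 → 4

6, 7, 12, 16, 15, 9, 2, 8, 3, 14, 5, 13, 10, 0, 1, 11, 4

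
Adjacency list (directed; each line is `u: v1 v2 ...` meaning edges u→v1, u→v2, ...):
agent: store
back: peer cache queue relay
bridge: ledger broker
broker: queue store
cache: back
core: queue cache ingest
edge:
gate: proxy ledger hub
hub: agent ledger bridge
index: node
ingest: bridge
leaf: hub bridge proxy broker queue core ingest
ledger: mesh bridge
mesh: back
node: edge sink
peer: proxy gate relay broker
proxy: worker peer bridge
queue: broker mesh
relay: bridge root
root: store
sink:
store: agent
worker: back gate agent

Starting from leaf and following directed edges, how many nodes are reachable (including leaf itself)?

BFS from leaf visits: leaf, bridge, broker, core, hub, ingest, proxy, queue, ledger, store, cache, agent, peer, worker, mesh, back, gate, relay, root
Reachable nodes: 19 of 23 total.

19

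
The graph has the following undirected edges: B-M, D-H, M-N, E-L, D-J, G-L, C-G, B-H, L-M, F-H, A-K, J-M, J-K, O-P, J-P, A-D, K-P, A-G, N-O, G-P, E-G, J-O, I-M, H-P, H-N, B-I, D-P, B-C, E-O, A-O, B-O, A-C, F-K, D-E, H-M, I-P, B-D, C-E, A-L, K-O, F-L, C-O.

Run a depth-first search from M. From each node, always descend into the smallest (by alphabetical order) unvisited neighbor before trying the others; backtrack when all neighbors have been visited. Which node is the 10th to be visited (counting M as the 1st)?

H

Visit M
M → B
B → C
C → A
A → D
D → E
E → G
G → L
L → F
F → H
H → N
N → O
O → J
J → K
K → P
P → I

Visit order: M, B, C, A, D, E, G, L, F, H, N, O, J, K, P, I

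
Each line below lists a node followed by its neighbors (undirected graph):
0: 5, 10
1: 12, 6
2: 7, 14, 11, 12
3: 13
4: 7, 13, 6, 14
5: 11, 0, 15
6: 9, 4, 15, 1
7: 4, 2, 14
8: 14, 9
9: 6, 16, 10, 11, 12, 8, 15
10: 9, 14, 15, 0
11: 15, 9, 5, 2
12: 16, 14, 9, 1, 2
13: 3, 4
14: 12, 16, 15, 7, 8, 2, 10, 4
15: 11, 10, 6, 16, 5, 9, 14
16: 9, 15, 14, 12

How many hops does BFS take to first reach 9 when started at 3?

4

Level 0: 3
Level 1: 13
Level 2: 4
Level 3: 6, 7, 14
Level 4: 1, 2, 8, 9, 10, 12, 15, 16
Level 5: 0, 5, 11
9 first appears at level 4.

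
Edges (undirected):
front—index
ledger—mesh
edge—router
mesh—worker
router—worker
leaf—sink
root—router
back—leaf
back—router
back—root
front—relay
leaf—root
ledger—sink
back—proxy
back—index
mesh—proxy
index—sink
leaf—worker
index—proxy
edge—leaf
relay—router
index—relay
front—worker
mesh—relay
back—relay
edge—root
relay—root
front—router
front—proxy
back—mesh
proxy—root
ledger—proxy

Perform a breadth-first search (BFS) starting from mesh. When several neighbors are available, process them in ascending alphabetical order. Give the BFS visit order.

mesh → back → ledger → proxy → relay → worker → index → leaf → root → router → sink → front → edge

Visit mesh; enqueue back, ledger, proxy, relay, worker → queue [back, ledger, proxy, relay, worker]
Visit back; enqueue index, leaf, root, router → queue [ledger, proxy, relay, worker, index, leaf, root, router]
Visit ledger; enqueue sink → queue [proxy, relay, worker, index, leaf, root, router, sink]
Visit proxy; enqueue front → queue [relay, worker, index, leaf, root, router, sink, front]
Visit relay → queue [worker, index, leaf, root, router, sink, front]
Visit worker → queue [index, leaf, root, router, sink, front]
Visit index → queue [leaf, root, router, sink, front]
Visit leaf; enqueue edge → queue [root, router, sink, front, edge]
Visit root → queue [router, sink, front, edge]
Visit router → queue [sink, front, edge]
Visit sink → queue [front, edge]
Visit front → queue [edge]
Visit edge → queue []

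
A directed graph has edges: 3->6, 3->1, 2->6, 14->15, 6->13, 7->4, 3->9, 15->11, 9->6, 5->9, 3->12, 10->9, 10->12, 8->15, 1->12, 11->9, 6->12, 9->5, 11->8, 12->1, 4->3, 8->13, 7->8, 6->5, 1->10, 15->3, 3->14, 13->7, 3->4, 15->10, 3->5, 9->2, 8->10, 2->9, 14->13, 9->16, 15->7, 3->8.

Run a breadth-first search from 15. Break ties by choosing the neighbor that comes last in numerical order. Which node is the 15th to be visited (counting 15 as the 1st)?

2

Visit 15; enqueue 11, 10, 7, 3 → queue [11, 10, 7, 3]
Visit 11; enqueue 9, 8 → queue [10, 7, 3, 9, 8]
Visit 10; enqueue 12 → queue [7, 3, 9, 8, 12]
Visit 7; enqueue 4 → queue [3, 9, 8, 12, 4]
Visit 3; enqueue 14, 6, 5, 1 → queue [9, 8, 12, 4, 14, 6, 5, 1]
Visit 9; enqueue 16, 2 → queue [8, 12, 4, 14, 6, 5, 1, 16, 2]
Visit 8; enqueue 13 → queue [12, 4, 14, 6, 5, 1, 16, 2, 13]
Visit 12 → queue [4, 14, 6, 5, 1, 16, 2, 13]
Visit 4 → queue [14, 6, 5, 1, 16, 2, 13]
Visit 14 → queue [6, 5, 1, 16, 2, 13]
Visit 6 → queue [5, 1, 16, 2, 13]
Visit 5 → queue [1, 16, 2, 13]
Visit 1 → queue [16, 2, 13]
Visit 16 → queue [2, 13]
Visit 2 → queue [13]
Visit 13 → queue []

Visit order: 15, 11, 10, 7, 3, 9, 8, 12, 4, 14, 6, 5, 1, 16, 2, 13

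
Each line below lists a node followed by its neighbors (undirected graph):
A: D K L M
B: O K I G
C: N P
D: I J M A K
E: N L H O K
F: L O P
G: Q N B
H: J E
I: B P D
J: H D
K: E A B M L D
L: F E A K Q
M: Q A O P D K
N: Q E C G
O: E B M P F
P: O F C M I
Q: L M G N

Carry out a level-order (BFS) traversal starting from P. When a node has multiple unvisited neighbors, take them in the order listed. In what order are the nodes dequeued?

P O F C M I E B L N Q A D K H G J

Visit P; enqueue O, F, C, M, I → queue [O, F, C, M, I]
Visit O; enqueue E, B → queue [F, C, M, I, E, B]
Visit F; enqueue L → queue [C, M, I, E, B, L]
Visit C; enqueue N → queue [M, I, E, B, L, N]
Visit M; enqueue Q, A, D, K → queue [I, E, B, L, N, Q, A, D, K]
Visit I → queue [E, B, L, N, Q, A, D, K]
Visit E; enqueue H → queue [B, L, N, Q, A, D, K, H]
Visit B; enqueue G → queue [L, N, Q, A, D, K, H, G]
Visit L → queue [N, Q, A, D, K, H, G]
Visit N → queue [Q, A, D, K, H, G]
Visit Q → queue [A, D, K, H, G]
Visit A → queue [D, K, H, G]
Visit D; enqueue J → queue [K, H, G, J]
Visit K → queue [H, G, J]
Visit H → queue [G, J]
Visit G → queue [J]
Visit J → queue []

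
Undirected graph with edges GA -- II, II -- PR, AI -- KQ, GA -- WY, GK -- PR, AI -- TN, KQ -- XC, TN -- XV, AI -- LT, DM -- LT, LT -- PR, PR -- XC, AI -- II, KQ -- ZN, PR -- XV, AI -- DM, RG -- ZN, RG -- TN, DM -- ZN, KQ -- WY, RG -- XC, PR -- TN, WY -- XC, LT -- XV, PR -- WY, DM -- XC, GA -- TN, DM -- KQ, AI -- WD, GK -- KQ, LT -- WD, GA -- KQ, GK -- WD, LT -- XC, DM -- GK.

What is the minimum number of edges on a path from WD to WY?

Level 0: WD
Level 1: AI, GK, LT
Level 2: DM, II, KQ, PR, TN, XC, XV
Level 3: GA, RG, WY, ZN
WY first appears at level 3.

3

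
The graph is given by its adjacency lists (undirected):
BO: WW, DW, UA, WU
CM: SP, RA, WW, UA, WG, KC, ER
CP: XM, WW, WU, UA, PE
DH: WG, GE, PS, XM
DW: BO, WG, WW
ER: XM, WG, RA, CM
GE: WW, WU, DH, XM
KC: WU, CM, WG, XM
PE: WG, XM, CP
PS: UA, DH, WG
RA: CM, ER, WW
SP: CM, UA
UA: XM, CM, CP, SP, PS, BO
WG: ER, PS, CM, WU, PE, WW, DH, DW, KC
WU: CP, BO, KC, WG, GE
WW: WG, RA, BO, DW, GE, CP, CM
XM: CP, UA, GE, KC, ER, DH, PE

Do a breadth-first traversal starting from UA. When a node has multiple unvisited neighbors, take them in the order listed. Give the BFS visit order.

UA, XM, CM, CP, SP, PS, BO, GE, KC, ER, DH, PE, RA, WW, WG, WU, DW

Visit UA; enqueue XM, CM, CP, SP, PS, BO → queue [XM, CM, CP, SP, PS, BO]
Visit XM; enqueue GE, KC, ER, DH, PE → queue [CM, CP, SP, PS, BO, GE, KC, ER, DH, PE]
Visit CM; enqueue RA, WW, WG → queue [CP, SP, PS, BO, GE, KC, ER, DH, PE, RA, WW, WG]
Visit CP; enqueue WU → queue [SP, PS, BO, GE, KC, ER, DH, PE, RA, WW, WG, WU]
Visit SP → queue [PS, BO, GE, KC, ER, DH, PE, RA, WW, WG, WU]
Visit PS → queue [BO, GE, KC, ER, DH, PE, RA, WW, WG, WU]
Visit BO; enqueue DW → queue [GE, KC, ER, DH, PE, RA, WW, WG, WU, DW]
Visit GE → queue [KC, ER, DH, PE, RA, WW, WG, WU, DW]
Visit KC → queue [ER, DH, PE, RA, WW, WG, WU, DW]
Visit ER → queue [DH, PE, RA, WW, WG, WU, DW]
Visit DH → queue [PE, RA, WW, WG, WU, DW]
Visit PE → queue [RA, WW, WG, WU, DW]
Visit RA → queue [WW, WG, WU, DW]
Visit WW → queue [WG, WU, DW]
Visit WG → queue [WU, DW]
Visit WU → queue [DW]
Visit DW → queue []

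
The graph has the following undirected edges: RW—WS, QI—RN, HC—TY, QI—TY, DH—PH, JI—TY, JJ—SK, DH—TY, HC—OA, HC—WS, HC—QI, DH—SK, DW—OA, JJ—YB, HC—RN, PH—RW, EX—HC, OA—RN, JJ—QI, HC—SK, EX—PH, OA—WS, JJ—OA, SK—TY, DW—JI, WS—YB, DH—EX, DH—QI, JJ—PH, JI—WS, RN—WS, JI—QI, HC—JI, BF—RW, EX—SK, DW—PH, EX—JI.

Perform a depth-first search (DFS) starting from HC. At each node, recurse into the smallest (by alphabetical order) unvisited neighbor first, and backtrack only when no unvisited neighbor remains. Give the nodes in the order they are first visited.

Visit HC
HC → EX
EX → DH
DH → PH
PH → DW
DW → JI
JI → QI
QI → JJ
JJ → OA
OA → RN
RN → WS
WS → RW
RW → BF
WS → YB
JJ → SK
SK → TY

HC, EX, DH, PH, DW, JI, QI, JJ, OA, RN, WS, RW, BF, YB, SK, TY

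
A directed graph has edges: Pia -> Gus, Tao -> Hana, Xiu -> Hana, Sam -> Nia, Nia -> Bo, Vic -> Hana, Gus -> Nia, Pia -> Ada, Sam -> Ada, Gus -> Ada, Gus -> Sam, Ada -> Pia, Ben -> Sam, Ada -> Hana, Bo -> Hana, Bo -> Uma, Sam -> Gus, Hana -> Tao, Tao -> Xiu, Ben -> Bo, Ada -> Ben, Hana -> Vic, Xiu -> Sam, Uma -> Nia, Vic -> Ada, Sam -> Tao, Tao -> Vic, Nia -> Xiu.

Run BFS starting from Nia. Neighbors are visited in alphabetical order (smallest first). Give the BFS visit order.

Visit Nia; enqueue Bo, Xiu → queue [Bo, Xiu]
Visit Bo; enqueue Hana, Uma → queue [Xiu, Hana, Uma]
Visit Xiu; enqueue Sam → queue [Hana, Uma, Sam]
Visit Hana; enqueue Tao, Vic → queue [Uma, Sam, Tao, Vic]
Visit Uma → queue [Sam, Tao, Vic]
Visit Sam; enqueue Ada, Gus → queue [Tao, Vic, Ada, Gus]
Visit Tao → queue [Vic, Ada, Gus]
Visit Vic → queue [Ada, Gus]
Visit Ada; enqueue Ben, Pia → queue [Gus, Ben, Pia]
Visit Gus → queue [Ben, Pia]
Visit Ben → queue [Pia]
Visit Pia → queue []

Nia, Bo, Xiu, Hana, Uma, Sam, Tao, Vic, Ada, Gus, Ben, Pia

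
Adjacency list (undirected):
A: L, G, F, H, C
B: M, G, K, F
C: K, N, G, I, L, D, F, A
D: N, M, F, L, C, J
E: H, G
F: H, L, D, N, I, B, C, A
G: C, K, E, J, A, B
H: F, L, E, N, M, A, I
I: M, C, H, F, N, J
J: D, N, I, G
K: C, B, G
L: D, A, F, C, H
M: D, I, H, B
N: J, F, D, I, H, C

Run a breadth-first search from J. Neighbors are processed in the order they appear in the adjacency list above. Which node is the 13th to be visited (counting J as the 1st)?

A

Visit J; enqueue D, N, I, G → queue [D, N, I, G]
Visit D; enqueue M, F, L, C → queue [N, I, G, M, F, L, C]
Visit N; enqueue H → queue [I, G, M, F, L, C, H]
Visit I → queue [G, M, F, L, C, H]
Visit G; enqueue K, E, A, B → queue [M, F, L, C, H, K, E, A, B]
Visit M → queue [F, L, C, H, K, E, A, B]
Visit F → queue [L, C, H, K, E, A, B]
Visit L → queue [C, H, K, E, A, B]
Visit C → queue [H, K, E, A, B]
Visit H → queue [K, E, A, B]
Visit K → queue [E, A, B]
Visit E → queue [A, B]
Visit A → queue [B]
Visit B → queue []

Visit order: J, D, N, I, G, M, F, L, C, H, K, E, A, B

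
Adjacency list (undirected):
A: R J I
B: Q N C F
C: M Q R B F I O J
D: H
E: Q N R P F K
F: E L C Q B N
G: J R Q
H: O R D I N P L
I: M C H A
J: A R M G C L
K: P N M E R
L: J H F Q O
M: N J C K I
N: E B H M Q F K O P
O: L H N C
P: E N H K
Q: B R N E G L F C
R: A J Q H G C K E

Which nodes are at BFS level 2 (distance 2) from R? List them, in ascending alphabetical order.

B, D, F, I, L, M, N, O, P

Level 0: R
Level 1: A, C, E, G, H, J, K, Q
Level 2: B, D, F, I, L, M, N, O, P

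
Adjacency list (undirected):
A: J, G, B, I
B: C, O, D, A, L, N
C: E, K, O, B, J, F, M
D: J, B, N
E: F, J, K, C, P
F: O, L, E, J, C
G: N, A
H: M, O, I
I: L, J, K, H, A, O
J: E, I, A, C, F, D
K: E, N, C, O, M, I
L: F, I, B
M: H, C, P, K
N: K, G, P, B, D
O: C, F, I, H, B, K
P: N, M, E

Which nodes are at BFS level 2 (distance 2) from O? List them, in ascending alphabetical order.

Level 0: O
Level 1: B, C, F, H, I, K
Level 2: A, D, E, J, L, M, N
Level 3: G, P

A, D, E, J, L, M, N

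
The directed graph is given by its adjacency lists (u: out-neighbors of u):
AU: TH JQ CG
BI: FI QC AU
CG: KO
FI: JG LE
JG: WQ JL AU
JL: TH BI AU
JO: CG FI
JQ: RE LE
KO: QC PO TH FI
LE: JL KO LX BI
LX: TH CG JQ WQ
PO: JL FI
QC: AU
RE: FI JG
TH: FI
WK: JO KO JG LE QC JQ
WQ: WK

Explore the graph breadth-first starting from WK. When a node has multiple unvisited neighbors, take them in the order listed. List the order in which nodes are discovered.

Visit WK; enqueue JO, KO, JG, LE, QC, JQ → queue [JO, KO, JG, LE, QC, JQ]
Visit JO; enqueue CG, FI → queue [KO, JG, LE, QC, JQ, CG, FI]
Visit KO; enqueue PO, TH → queue [JG, LE, QC, JQ, CG, FI, PO, TH]
Visit JG; enqueue WQ, JL, AU → queue [LE, QC, JQ, CG, FI, PO, TH, WQ, JL, AU]
Visit LE; enqueue LX, BI → queue [QC, JQ, CG, FI, PO, TH, WQ, JL, AU, LX, BI]
Visit QC → queue [JQ, CG, FI, PO, TH, WQ, JL, AU, LX, BI]
Visit JQ; enqueue RE → queue [CG, FI, PO, TH, WQ, JL, AU, LX, BI, RE]
Visit CG → queue [FI, PO, TH, WQ, JL, AU, LX, BI, RE]
Visit FI → queue [PO, TH, WQ, JL, AU, LX, BI, RE]
Visit PO → queue [TH, WQ, JL, AU, LX, BI, RE]
Visit TH → queue [WQ, JL, AU, LX, BI, RE]
Visit WQ → queue [JL, AU, LX, BI, RE]
Visit JL → queue [AU, LX, BI, RE]
Visit AU → queue [LX, BI, RE]
Visit LX → queue [BI, RE]
Visit BI → queue [RE]
Visit RE → queue []

WK, JO, KO, JG, LE, QC, JQ, CG, FI, PO, TH, WQ, JL, AU, LX, BI, RE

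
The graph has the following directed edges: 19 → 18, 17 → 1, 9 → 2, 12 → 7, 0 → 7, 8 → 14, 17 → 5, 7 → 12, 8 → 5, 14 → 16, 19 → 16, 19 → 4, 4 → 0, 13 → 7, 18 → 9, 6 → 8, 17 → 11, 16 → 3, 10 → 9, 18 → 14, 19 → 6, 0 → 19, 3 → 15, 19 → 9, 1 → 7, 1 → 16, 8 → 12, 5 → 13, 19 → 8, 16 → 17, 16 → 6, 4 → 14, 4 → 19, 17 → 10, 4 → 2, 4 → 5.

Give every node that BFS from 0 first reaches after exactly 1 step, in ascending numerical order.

Level 0: 0
Level 1: 7, 19
Level 2: 4, 6, 8, 9, 12, 16, 18
Level 3: 2, 3, 5, 14, 17
Level 4: 1, 10, 11, 13, 15

7, 19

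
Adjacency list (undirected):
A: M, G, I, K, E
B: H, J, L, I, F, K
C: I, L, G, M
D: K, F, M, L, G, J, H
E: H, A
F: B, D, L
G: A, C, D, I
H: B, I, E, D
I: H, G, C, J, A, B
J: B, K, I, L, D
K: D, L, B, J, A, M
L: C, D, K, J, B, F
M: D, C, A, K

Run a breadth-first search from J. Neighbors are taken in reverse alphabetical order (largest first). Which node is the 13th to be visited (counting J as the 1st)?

Visit J; enqueue L, K, I, D, B → queue [L, K, I, D, B]
Visit L; enqueue F, C → queue [K, I, D, B, F, C]
Visit K; enqueue M, A → queue [I, D, B, F, C, M, A]
Visit I; enqueue H, G → queue [D, B, F, C, M, A, H, G]
Visit D → queue [B, F, C, M, A, H, G]
Visit B → queue [F, C, M, A, H, G]
Visit F → queue [C, M, A, H, G]
Visit C → queue [M, A, H, G]
Visit M → queue [A, H, G]
Visit A; enqueue E → queue [H, G, E]
Visit H → queue [G, E]
Visit G → queue [E]
Visit E → queue []

Visit order: J, L, K, I, D, B, F, C, M, A, H, G, E

E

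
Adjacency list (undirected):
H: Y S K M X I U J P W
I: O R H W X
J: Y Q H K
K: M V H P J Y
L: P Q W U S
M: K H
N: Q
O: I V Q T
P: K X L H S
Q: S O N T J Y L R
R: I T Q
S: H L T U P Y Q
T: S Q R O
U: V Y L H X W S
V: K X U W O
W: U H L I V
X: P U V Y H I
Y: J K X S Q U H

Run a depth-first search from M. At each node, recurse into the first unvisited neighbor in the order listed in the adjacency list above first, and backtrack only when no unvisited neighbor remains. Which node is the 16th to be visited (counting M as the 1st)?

Visit M
M → K
K → V
V → X
X → P
P → L
L → Q
Q → S
S → H
H → Y
Y → J
Y → U
U → W
W → I
I → O
O → T
T → R
Q → N

Visit order: M, K, V, X, P, L, Q, S, H, Y, J, U, W, I, O, T, R, N

T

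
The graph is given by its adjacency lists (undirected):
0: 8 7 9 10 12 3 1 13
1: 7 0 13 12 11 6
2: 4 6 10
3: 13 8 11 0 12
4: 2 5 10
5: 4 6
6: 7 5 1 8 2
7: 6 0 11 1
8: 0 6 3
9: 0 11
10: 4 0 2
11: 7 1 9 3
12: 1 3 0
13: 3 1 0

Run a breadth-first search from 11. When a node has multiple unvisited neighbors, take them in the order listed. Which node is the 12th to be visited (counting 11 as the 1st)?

2

Visit 11; enqueue 7, 1, 9, 3 → queue [7, 1, 9, 3]
Visit 7; enqueue 6, 0 → queue [1, 9, 3, 6, 0]
Visit 1; enqueue 13, 12 → queue [9, 3, 6, 0, 13, 12]
Visit 9 → queue [3, 6, 0, 13, 12]
Visit 3; enqueue 8 → queue [6, 0, 13, 12, 8]
Visit 6; enqueue 5, 2 → queue [0, 13, 12, 8, 5, 2]
Visit 0; enqueue 10 → queue [13, 12, 8, 5, 2, 10]
Visit 13 → queue [12, 8, 5, 2, 10]
Visit 12 → queue [8, 5, 2, 10]
Visit 8 → queue [5, 2, 10]
Visit 5; enqueue 4 → queue [2, 10, 4]
Visit 2 → queue [10, 4]
Visit 10 → queue [4]
Visit 4 → queue []

Visit order: 11, 7, 1, 9, 3, 6, 0, 13, 12, 8, 5, 2, 10, 4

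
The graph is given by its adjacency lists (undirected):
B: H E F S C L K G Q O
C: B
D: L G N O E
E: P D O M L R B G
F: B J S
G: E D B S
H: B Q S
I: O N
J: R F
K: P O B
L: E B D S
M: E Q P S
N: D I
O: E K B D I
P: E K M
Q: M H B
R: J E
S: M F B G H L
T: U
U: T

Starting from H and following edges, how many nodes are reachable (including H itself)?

18

BFS from H visits: H, B, Q, S, E, F, C, L, K, G, O, M, P, D, R, J, I, N
Reachable nodes: 18 of 20 total.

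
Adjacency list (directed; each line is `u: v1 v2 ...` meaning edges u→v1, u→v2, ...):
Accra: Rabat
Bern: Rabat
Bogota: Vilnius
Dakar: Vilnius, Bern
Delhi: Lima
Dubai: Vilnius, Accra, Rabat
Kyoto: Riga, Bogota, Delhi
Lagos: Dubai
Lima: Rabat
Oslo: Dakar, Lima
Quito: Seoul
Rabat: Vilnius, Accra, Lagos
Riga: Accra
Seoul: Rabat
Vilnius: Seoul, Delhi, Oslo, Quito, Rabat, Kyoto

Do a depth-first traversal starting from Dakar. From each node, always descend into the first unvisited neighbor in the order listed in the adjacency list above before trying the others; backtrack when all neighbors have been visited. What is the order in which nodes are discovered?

Dakar Vilnius Seoul Rabat Accra Lagos Dubai Delhi Lima Oslo Quito Kyoto Riga Bogota Bern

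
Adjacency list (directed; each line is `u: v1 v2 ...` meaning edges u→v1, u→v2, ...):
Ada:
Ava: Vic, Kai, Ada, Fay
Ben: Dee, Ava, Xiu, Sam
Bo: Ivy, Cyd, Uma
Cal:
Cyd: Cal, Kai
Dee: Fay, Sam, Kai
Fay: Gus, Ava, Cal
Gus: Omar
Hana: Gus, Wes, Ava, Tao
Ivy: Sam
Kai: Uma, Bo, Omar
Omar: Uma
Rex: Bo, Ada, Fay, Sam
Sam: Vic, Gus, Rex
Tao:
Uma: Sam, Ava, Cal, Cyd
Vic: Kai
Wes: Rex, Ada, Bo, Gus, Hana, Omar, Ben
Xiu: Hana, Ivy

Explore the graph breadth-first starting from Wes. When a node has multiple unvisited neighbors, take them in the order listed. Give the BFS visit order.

Visit Wes; enqueue Rex, Ada, Bo, Gus, Hana, Omar, Ben → queue [Rex, Ada, Bo, Gus, Hana, Omar, Ben]
Visit Rex; enqueue Fay, Sam → queue [Ada, Bo, Gus, Hana, Omar, Ben, Fay, Sam]
Visit Ada → queue [Bo, Gus, Hana, Omar, Ben, Fay, Sam]
Visit Bo; enqueue Ivy, Cyd, Uma → queue [Gus, Hana, Omar, Ben, Fay, Sam, Ivy, Cyd, Uma]
Visit Gus → queue [Hana, Omar, Ben, Fay, Sam, Ivy, Cyd, Uma]
Visit Hana; enqueue Ava, Tao → queue [Omar, Ben, Fay, Sam, Ivy, Cyd, Uma, Ava, Tao]
Visit Omar → queue [Ben, Fay, Sam, Ivy, Cyd, Uma, Ava, Tao]
Visit Ben; enqueue Dee, Xiu → queue [Fay, Sam, Ivy, Cyd, Uma, Ava, Tao, Dee, Xiu]
Visit Fay; enqueue Cal → queue [Sam, Ivy, Cyd, Uma, Ava, Tao, Dee, Xiu, Cal]
Visit Sam; enqueue Vic → queue [Ivy, Cyd, Uma, Ava, Tao, Dee, Xiu, Cal, Vic]
Visit Ivy → queue [Cyd, Uma, Ava, Tao, Dee, Xiu, Cal, Vic]
Visit Cyd; enqueue Kai → queue [Uma, Ava, Tao, Dee, Xiu, Cal, Vic, Kai]
Visit Uma → queue [Ava, Tao, Dee, Xiu, Cal, Vic, Kai]
Visit Ava → queue [Tao, Dee, Xiu, Cal, Vic, Kai]
Visit Tao → queue [Dee, Xiu, Cal, Vic, Kai]
Visit Dee → queue [Xiu, Cal, Vic, Kai]
Visit Xiu → queue [Cal, Vic, Kai]
Visit Cal → queue [Vic, Kai]
Visit Vic → queue [Kai]
Visit Kai → queue []

Wes, Rex, Ada, Bo, Gus, Hana, Omar, Ben, Fay, Sam, Ivy, Cyd, Uma, Ava, Tao, Dee, Xiu, Cal, Vic, Kai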